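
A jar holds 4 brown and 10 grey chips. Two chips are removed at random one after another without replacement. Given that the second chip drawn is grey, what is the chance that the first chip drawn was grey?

9/13

P(first=grey and the second chip drawn is grey) = (10/14)·(9/13) = 45/91.
P(the second chip drawn is grey) = Σ over first color = 20/91 + 45/91 = 5/7.
By Bayes, P(first=grey | the second chip drawn is grey) = 45/91 / 5/7 = 9/13 ≈ 0.6923.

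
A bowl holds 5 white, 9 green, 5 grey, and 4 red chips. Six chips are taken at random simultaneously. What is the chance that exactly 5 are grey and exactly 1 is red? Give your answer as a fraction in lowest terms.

Unordered draws without replacement: count favorable combinations over C(23,6).
Favorable = C(5,0) · C(9,0) · C(5,5) · C(4,1) = 4; total = C(23,6) = 100947.
P = 4/100947 = 4/100947 ≈ 0.0000.

4/100947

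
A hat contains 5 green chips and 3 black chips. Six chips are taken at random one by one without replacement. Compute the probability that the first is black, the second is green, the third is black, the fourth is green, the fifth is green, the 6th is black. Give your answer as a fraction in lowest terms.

1/56

Multiply the conditional probability of each draw in order, without replacement, so each draw removes one from its color and from the total.
P = (3/8) · (5/7) · (2/6) · (4/5) · (3/4) · (1/3) = 1/56 ≈ 0.0179.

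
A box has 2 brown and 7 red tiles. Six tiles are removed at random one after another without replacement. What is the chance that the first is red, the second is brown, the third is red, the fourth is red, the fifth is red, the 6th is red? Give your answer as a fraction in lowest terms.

Multiply the conditional probability of each draw in order, without replacement, so each draw removes one from its color and from the total.
P = (7/9) · (2/8) · (6/7) · (5/6) · (4/5) · (3/4) = 1/12 ≈ 0.0833.

1/12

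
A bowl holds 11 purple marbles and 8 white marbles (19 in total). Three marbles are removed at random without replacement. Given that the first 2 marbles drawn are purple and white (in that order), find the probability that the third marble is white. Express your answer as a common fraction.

7/17

After removing 1 purple, 1 white, the bowl has 7 white out of 17 remaining.
P(third is white | given) = 7/17 ≈ 0.4118.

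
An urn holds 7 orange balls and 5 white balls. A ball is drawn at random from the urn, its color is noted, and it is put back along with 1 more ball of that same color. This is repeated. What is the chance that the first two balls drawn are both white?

After a white draw the urn holds 6 white out of 13.
P = (5/12)·(6/13) = 5/26 ≈ 0.1923.

5/26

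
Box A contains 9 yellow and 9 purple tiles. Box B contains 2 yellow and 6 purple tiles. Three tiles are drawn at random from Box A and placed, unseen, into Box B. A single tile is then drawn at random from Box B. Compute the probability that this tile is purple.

15/22

Condition on how many of the transferred tiles are purple (from Box A: 9 purple of 18; then Box B has 11 total).
  0 purple: C(9,0)C(9,3)/C(18,3) = 7/68; then P = 6/11
  1 purple: C(9,1)C(9,2)/C(18,3) = 27/68; then P = 7/11
  2 purple: C(9,2)C(9,1)/C(18,3) = 27/68; then P = 8/11
  3 purple: C(9,3)C(9,0)/C(18,3) = 7/68; then P = 9/11
P(purple from Box B) = 15/22 ≈ 0.6818.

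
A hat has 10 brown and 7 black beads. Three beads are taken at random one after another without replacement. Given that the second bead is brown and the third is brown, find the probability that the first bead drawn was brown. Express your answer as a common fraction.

8/15

P(first=brown and the second bead is brown and the third is brown) = (10/17)·(9/16)·(8/15) = 3/17.
P(E) = Σ over first color = 3/17 + 21/136 = 45/136.
By Bayes, P(first=brown | E) = 3/17 / 45/136 = 8/15 ≈ 0.5333.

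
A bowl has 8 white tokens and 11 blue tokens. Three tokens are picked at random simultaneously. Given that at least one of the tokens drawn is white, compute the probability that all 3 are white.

14/201

P(all 3 white) = C(8,3)/C(19,3) = 56/969; P(at least one white) = 1 − C(11,3)/C(19,3) = 268/323.
Since 'all 3 white' ⊆ 'at least one white', P(all 3 | at least one) = 56/969 / 268/323 = 14/201 ≈ 0.0697.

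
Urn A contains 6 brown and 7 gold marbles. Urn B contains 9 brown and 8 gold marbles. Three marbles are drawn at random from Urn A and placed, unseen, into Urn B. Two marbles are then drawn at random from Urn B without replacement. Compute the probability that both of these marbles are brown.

255/988

Condition on how many of the transferred marbles are brown (from Urn A: 6 brown of 13; then Urn B has 20 total).
  0 brown: C(6,0)C(7,3)/C(13,3) = 35/286; then P = C(9,2)/C(20,2) = 18/95
  1 brown: C(6,1)C(7,2)/C(13,3) = 63/143; then P = C(10,2)/C(20,2) = 9/38
  2 brown: C(6,2)C(7,1)/C(13,3) = 105/286; then P = C(11,2)/C(20,2) = 11/38
  3 brown: C(6,3)C(7,0)/C(13,3) = 10/143; then P = C(12,2)/C(20,2) = 33/95
P(both brown) = 255/988 ≈ 0.2581.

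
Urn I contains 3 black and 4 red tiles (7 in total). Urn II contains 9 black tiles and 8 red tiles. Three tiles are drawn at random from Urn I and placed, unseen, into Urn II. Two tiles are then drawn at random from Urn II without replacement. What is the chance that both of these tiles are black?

Condition on how many of the transferred tiles are black (from Urn I: 3 black of 7; then Urn II has 20 total).
  0 black: C(3,0)C(4,3)/C(7,3) = 4/35; then P = C(9,2)/C(20,2) = 18/95
  1 black: C(3,1)C(4,2)/C(7,3) = 18/35; then P = C(10,2)/C(20,2) = 9/38
  2 black: C(3,2)C(4,1)/C(7,3) = 12/35; then P = C(11,2)/C(20,2) = 11/38
  3 black: C(3,3)C(4,0)/C(7,3) = 1/35; then P = C(12,2)/C(20,2) = 33/95
P(both black) = 24/95 ≈ 0.2526.

24/95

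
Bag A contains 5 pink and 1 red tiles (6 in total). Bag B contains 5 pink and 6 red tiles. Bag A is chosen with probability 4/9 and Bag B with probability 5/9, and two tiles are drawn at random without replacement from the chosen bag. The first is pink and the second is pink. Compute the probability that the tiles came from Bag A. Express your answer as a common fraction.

P(E | Bag A) = 2/3; P(E | Bag B) = 2/11.
P(E) = 4/9·2/3 + 5/9·2/11 = 118/297.
By Bayes' rule, P(Bag A | E) = 8/27 / 118/297 = 44/59 ≈ 0.7458.

44/59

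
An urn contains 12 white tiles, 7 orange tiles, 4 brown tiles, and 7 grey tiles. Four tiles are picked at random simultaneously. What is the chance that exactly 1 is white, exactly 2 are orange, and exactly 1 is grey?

28/435

Unordered draws without replacement: count favorable combinations over C(30,4).
Favorable = C(12,1) · C(7,2) · C(4,0) · C(7,1) = 1764; total = C(30,4) = 27405.
P = 1764/27405 = 28/435 ≈ 0.0644.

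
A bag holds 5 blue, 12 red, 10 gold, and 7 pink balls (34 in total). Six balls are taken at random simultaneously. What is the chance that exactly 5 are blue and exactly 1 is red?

Unordered draws without replacement: count favorable combinations over C(34,6).
Favorable = C(5,5) · C(12,1) · C(10,0) · C(7,0) = 12; total = C(34,6) = 1344904.
P = 12/1344904 = 3/336226 ≈ 0.0000.

3/336226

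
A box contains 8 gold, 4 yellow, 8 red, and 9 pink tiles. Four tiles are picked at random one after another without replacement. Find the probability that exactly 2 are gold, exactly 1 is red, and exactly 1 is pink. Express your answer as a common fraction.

Unordered draws without replacement: count favorable combinations over C(29,4).
Favorable = C(8,2) · C(4,0) · C(8,1) · C(9,1) = 2016; total = C(29,4) = 23751.
P = 2016/23751 = 32/377 ≈ 0.0849.

32/377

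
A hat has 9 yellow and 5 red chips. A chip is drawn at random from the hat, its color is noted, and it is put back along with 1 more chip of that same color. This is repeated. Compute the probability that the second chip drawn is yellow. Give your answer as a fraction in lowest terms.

Condition on the first draw. If first is yellow (prob 9/14), second-yellow has prob (10)/(15); if not (prob 5/14), it has prob 9/(15).
P = (9/14)·(10/15) + (5/14)·(9/15) = 9/14 ≈ 0.6429.

9/14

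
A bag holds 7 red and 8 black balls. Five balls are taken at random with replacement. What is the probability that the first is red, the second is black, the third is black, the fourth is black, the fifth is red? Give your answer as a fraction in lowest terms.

25088/759375

Multiply the conditional probability of each draw in order, with replacement (the composition resets each draw).
P = (7/15) · (8/15) · (8/15) · (8/15) · (7/15) = 25088/759375 ≈ 0.0330.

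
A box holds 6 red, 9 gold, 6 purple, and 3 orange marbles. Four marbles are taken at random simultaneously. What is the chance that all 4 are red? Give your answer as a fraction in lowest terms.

5/3542

Unordered draws without replacement: count favorable combinations over C(24,4).
Favorable = C(6,4) · C(9,0) · C(6,0) · C(3,0) = 15; total = C(24,4) = 10626.
P = 15/10626 = 5/3542 ≈ 0.0014.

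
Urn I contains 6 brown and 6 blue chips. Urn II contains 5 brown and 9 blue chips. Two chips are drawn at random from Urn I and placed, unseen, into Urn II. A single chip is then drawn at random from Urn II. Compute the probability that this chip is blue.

5/8

Condition on how many of the transferred chips are blue (from Urn I: 6 blue of 12; then Urn II has 16 total).
  0 blue: C(6,0)C(6,2)/C(12,2) = 5/22; then P = 9/16
  1 blue: C(6,1)C(6,1)/C(12,2) = 6/11; then P = 10/16
  2 blue: C(6,2)C(6,0)/C(12,2) = 5/22; then P = 11/16
P(blue from Urn II) = 5/8 ≈ 0.6250.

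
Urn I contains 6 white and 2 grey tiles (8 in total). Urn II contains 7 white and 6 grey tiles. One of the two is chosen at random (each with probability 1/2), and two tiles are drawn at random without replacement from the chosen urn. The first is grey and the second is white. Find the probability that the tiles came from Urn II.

49/88

P(E | Urn I) = 3/14; P(E | Urn II) = 7/26.
P(E) = 1/2·3/14 + 1/2·7/26 = 22/91.
By Bayes' rule, P(Urn II | E) = 7/52 / 22/91 = 49/88 ≈ 0.5568.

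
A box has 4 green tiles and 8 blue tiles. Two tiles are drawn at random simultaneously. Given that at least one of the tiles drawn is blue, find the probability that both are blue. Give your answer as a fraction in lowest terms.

P(both blue) = C(8,2)/C(12,2) = 14/33; P(at least one blue) = 1 − C(4,2)/C(12,2) = 10/11.
Since 'both blue' ⊆ 'at least one blue', P(both | at least one) = 14/33 / 10/11 = 7/15 ≈ 0.4667.

7/15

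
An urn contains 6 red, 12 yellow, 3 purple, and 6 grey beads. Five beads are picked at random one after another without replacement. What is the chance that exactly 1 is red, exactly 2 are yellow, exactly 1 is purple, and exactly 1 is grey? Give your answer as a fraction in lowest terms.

132/1495

Unordered draws without replacement: count favorable combinations over C(27,5).
Favorable = C(6,1) · C(12,2) · C(3,1) · C(6,1) = 7128; total = C(27,5) = 80730.
P = 7128/80730 = 132/1495 ≈ 0.0883.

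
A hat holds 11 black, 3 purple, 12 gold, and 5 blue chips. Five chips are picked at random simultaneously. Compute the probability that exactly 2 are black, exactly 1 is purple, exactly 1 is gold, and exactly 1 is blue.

1100/18879

Unordered draws without replacement: count favorable combinations over C(31,5).
Favorable = C(11,2) · C(3,1) · C(12,1) · C(5,1) = 9900; total = C(31,5) = 169911.
P = 9900/169911 = 1100/18879 ≈ 0.0583.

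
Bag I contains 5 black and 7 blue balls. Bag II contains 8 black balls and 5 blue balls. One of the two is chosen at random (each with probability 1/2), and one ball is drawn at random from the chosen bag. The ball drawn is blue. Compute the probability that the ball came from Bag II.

P(blue | Bag I) = 7/12; P(blue | Bag II) = 5/13.
P(blue) = 1/2·7/12 + 1/2·5/13 = 151/312.
By Bayes' rule, P(Bag II | blue) = 5/26 / 151/312 = 60/151 ≈ 0.3974.

60/151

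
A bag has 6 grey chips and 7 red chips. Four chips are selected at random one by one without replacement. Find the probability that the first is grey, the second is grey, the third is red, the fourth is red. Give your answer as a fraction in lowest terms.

Multiply the conditional probability of each draw in order, without replacement, so each draw removes one from its color and from the total.
P = (6/13) · (5/12) · (7/11) · (6/10) = 21/286 ≈ 0.0734.

21/286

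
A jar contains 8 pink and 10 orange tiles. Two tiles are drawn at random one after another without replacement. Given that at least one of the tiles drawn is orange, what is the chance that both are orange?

9/25

P(both orange) = C(10,2)/C(18,2) = 5/17; P(at least one orange) = 1 − C(8,2)/C(18,2) = 125/153.
Since 'both orange' ⊆ 'at least one orange', P(both | at least one) = 5/17 / 125/153 = 9/25 ≈ 0.3600.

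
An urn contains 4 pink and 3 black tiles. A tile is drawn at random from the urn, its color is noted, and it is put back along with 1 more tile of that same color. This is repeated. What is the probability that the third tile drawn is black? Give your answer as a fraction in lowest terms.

Sum over the four possibilities for the first two draws (black/not-black each), tracking how the black count and total change by +1 per draw.
P(third is black) = 3/7 ≈ 0.4286. (In a Pólya urn every draw has the same marginal probability 3/7.)

3/7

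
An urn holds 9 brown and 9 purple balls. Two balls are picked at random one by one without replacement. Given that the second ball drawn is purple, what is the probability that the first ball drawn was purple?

8/17

P(first=purple and the second ball drawn is purple) = (9/18)·(8/17) = 4/17.
P(the second ball drawn is purple) = Σ over first color = 9/34 + 4/17 = 1/2.
By Bayes, P(first=purple | the second ball drawn is purple) = 4/17 / 1/2 = 8/17 ≈ 0.4706.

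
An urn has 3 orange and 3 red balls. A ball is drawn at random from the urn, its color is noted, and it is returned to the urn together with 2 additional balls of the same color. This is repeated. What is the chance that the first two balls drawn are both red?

After a red draw the urn holds 5 red out of 8.
P = (3/6)·(5/8) = 5/16 ≈ 0.3125.

5/16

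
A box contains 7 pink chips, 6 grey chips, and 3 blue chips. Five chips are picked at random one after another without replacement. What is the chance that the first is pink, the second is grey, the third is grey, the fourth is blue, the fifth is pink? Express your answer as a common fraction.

3/416

Multiply the conditional probability of each draw in order, without replacement, so each draw removes one from its color and from the total.
P = (7/16) · (6/15) · (5/14) · (3/13) · (6/12) = 3/416 ≈ 0.0072.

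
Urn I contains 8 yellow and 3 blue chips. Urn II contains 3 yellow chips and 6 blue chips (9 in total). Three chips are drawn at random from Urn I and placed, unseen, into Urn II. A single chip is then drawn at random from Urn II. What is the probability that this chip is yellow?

Condition on how many of the transferred chips are yellow (from Urn I: 8 yellow of 11; then Urn II has 12 total).
  0 yellow: C(8,0)C(3,3)/C(11,3) = 1/165; then P = 3/12
  1 yellow: C(8,1)C(3,2)/C(11,3) = 8/55; then P = 4/12
  2 yellow: C(8,2)C(3,1)/C(11,3) = 28/55; then P = 5/12
  3 yellow: C(8,3)C(3,0)/C(11,3) = 56/165; then P = 6/12
P(yellow from Urn II) = 19/44 ≈ 0.4318.

19/44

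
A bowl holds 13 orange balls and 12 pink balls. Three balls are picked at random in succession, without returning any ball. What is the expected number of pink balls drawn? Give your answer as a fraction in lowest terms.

By linearity of expectation, E[X] = Σ P(draw i is pink); by symmetry each draw (even without replacement) has P(pink) = 12/25.
E[X] = 3 · 12/25 = 36/25 ≈ 1.4400.

36/25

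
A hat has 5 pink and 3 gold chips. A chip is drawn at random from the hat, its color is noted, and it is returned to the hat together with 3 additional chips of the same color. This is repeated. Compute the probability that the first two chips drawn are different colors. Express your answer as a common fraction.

Either pink then gold, or gold then pink; after the first draw the total is 11.
P = (5/8)·(3/11) + (3/8)·(5/11) = 15/44 ≈ 0.3409.

15/44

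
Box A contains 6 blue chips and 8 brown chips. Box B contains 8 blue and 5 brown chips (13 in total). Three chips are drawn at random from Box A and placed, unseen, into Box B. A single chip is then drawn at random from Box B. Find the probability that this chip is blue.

Condition on how many of the transferred chips are blue (from Box A: 6 blue of 14; then Box B has 16 total).
  0 blue: C(6,0)C(8,3)/C(14,3) = 2/13; then P = 8/16
  1 blue: C(6,1)C(8,2)/C(14,3) = 6/13; then P = 9/16
  2 blue: C(6,2)C(8,1)/C(14,3) = 30/91; then P = 10/16
  3 blue: C(6,3)C(8,0)/C(14,3) = 5/91; then P = 11/16
P(blue from Box B) = 65/112 ≈ 0.5804.

65/112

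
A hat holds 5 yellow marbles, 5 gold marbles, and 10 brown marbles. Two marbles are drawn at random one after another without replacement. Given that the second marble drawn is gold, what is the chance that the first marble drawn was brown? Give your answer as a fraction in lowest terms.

10/19

P(first=brown and the second marble drawn is gold) = (10/20)·(5/19) = 5/38.
P(the second marble drawn is gold) = Σ over first color = 5/76 + 1/19 + 5/38 = 1/4.
By Bayes, P(first=brown | the second marble drawn is gold) = 5/38 / 1/4 = 10/19 ≈ 0.5263.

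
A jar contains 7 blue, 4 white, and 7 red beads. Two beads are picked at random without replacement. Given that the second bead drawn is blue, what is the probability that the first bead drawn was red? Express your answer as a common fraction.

7/17

P(first=red and the second bead drawn is blue) = (7/18)·(7/17) = 49/306.
P(the second bead drawn is blue) = Σ over first color = 7/51 + 14/153 + 49/306 = 7/18.
By Bayes, P(first=red | the second bead drawn is blue) = 49/306 / 7/18 = 7/17 ≈ 0.4118.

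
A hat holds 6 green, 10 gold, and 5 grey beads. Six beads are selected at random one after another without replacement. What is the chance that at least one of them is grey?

Use the complement: P(at least one grey) = 1 − P(no grey).
P(none) = C(16,6)/C(21,6) = 8008/54264.
So P = 1 − 8008/54264 = 826/969 ≈ 0.8524.

826/969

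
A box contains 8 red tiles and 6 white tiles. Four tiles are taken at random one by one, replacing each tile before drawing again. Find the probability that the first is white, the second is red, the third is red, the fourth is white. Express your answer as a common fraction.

Multiply the conditional probability of each draw in order, with replacement (the composition resets each draw).
P = (6/14) · (8/14) · (8/14) · (6/14) = 144/2401 ≈ 0.0600.

144/2401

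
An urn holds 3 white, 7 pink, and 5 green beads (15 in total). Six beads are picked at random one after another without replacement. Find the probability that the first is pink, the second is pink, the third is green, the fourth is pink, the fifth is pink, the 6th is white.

Multiply the conditional probability of each draw in order, without replacement, so each draw removes one from its color and from the total.
P = (7/15) · (6/14) · (5/13) · (5/12) · (4/11) · (3/10) = 1/286 ≈ 0.0035.

1/286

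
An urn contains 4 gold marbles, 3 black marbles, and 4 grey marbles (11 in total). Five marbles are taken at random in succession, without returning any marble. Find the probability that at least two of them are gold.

43/66

Sum the hypergeometric tail for j = 2,…,4 gold marbles.
Favorable = C(4,2)·C(7,3) + C(4,3)·C(7,2) + C(4,4)·C(7,1) = 301; total = C(11,5) = 462.
P = 301/462 = 43/66 ≈ 0.6515.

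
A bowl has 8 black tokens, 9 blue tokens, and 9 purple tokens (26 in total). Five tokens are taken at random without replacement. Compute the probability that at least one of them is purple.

1146/1265

Use the complement: P(at least one purple) = 1 − P(no purple).
P(none) = C(17,5)/C(26,5) = 6188/65780.
So P = 1 − 6188/65780 = 1146/1265 ≈ 0.9059.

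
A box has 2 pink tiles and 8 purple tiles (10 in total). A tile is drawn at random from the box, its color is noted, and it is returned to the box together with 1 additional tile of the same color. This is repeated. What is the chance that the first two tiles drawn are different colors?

16/55

Either purple then pink, or pink then purple; after the first draw the total is 11.
P = (8/10)·(2/11) + (2/10)·(8/11) = 16/55 ≈ 0.2909.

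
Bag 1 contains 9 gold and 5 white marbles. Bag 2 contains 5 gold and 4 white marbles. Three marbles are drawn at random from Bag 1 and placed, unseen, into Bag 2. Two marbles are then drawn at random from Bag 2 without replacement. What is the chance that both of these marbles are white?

23/143

Condition on how many of the transferred marbles are white (from Bag 1: 5 white of 14; then Bag 2 has 12 total).
  0 white: C(5,0)C(9,3)/C(14,3) = 3/13; then P = C(4,2)/C(12,2) = 1/11
  1 white: C(5,1)C(9,2)/C(14,3) = 45/91; then P = C(5,2)/C(12,2) = 5/33
  2 white: C(5,2)C(9,1)/C(14,3) = 45/182; then P = C(6,2)/C(12,2) = 5/22
  3 white: C(5,3)C(9,0)/C(14,3) = 5/182; then P = C(7,2)/C(12,2) = 7/22
P(both white) = 23/143 ≈ 0.1608.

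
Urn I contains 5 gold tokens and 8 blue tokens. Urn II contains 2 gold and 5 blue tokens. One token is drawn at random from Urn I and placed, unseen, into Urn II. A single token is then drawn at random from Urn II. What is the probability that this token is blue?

Condition on how many of the transferred tokens are blue (from Urn I: 8 blue of 13; then Urn II has 8 total).
  0 blue: C(8,0)C(5,1)/C(13,1) = 5/13; then P = 5/8
  1 blue: C(8,1)C(5,0)/C(13,1) = 8/13; then P = 6/8
P(blue from Urn II) = 73/104 ≈ 0.7019.

73/104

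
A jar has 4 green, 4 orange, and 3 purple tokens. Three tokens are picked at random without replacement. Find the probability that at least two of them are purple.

5/33

Sum the hypergeometric tail for j = 2,…,3 purple tokens.
Favorable = C(3,2)·C(8,1) + C(3,3)·C(8,0) = 25; total = C(11,3) = 165.
P = 25/165 = 5/33 ≈ 0.1515.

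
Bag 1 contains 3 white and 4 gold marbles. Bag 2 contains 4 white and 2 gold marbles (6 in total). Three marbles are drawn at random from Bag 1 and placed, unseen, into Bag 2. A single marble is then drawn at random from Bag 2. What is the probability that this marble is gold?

26/63

Condition on how many of the transferred marbles are gold (from Bag 1: 4 gold of 7; then Bag 2 has 9 total).
  0 gold: C(4,0)C(3,3)/C(7,3) = 1/35; then P = 2/9
  1 gold: C(4,1)C(3,2)/C(7,3) = 12/35; then P = 3/9
  2 gold: C(4,2)C(3,1)/C(7,3) = 18/35; then P = 4/9
  3 gold: C(4,3)C(3,0)/C(7,3) = 4/35; then P = 5/9
P(gold from Bag 2) = 26/63 ≈ 0.4127.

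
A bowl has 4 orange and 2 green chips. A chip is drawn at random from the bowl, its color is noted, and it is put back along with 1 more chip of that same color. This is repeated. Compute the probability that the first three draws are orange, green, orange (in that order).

Track the composition after each reinforcement of +1.
P = (4/6) · (2/7) · (5/8) = 5/42 ≈ 0.1190.

5/42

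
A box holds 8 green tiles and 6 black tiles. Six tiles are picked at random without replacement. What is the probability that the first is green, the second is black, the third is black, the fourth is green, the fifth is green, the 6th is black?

8/429

Multiply the conditional probability of each draw in order, without replacement, so each draw removes one from its color and from the total.
P = (8/14) · (6/13) · (5/12) · (7/11) · (6/10) · (4/9) = 8/429 ≈ 0.0186.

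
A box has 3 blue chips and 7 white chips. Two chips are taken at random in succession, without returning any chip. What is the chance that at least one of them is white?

14/15

Use the complement: P(at least one white) = 1 − P(no white).
P(none) = C(3,2)/C(10,2) = 3/45.
So P = 1 − 3/45 = 14/15 ≈ 0.9333.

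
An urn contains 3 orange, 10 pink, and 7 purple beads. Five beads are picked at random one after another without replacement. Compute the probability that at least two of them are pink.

Sum the hypergeometric tail for j = 2,…,5 pink beads.
Favorable = C(10,2)·C(10,3) + C(10,3)·C(10,2) + C(10,4)·C(10,1) + C(10,5)·C(10,0) = 13152; total = C(20,5) = 15504.
P = 13152/15504 = 274/323 ≈ 0.8483.

274/323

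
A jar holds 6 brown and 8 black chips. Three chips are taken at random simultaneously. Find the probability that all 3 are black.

2/13

Unordered draws without replacement: count favorable combinations over C(14,3).
Favorable = C(6,0) · C(8,3) = 56; total = C(14,3) = 364.
P = 56/364 = 2/13 ≈ 0.1538.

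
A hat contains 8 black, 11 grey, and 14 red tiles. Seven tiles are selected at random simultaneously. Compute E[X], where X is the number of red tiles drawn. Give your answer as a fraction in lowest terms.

98/33

By linearity of expectation, E[X] = Σ P(draw i is red); by symmetry each draw (even without replacement) has P(red) = 14/33.
E[X] = 7 · 14/33 = 98/33 ≈ 2.9697.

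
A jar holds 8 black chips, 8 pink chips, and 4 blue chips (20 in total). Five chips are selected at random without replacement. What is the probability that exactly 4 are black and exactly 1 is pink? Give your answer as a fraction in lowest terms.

Unordered draws without replacement: count favorable combinations over C(20,5).
Favorable = C(8,4) · C(8,1) · C(4,0) = 560; total = C(20,5) = 15504.
P = 560/15504 = 35/969 ≈ 0.0361.

35/969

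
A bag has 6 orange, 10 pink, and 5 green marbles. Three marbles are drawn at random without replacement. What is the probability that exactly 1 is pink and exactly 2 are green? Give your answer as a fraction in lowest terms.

Unordered draws without replacement: count favorable combinations over C(21,3).
Favorable = C(6,0) · C(10,1) · C(5,2) = 100; total = C(21,3) = 1330.
P = 100/1330 = 10/133 ≈ 0.0752.

10/133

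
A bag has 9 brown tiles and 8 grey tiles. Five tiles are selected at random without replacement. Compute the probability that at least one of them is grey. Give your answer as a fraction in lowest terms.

Use the complement: P(at least one grey) = 1 − P(no grey).
P(none) = C(9,5)/C(17,5) = 126/6188.
So P = 1 − 126/6188 = 433/442 ≈ 0.9796.

433/442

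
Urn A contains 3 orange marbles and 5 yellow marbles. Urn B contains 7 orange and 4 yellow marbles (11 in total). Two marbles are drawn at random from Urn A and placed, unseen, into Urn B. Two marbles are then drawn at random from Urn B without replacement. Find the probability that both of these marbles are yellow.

53/364

Condition on how many of the transferred marbles are yellow (from Urn A: 5 yellow of 8; then Urn B has 13 total).
  0 yellow: C(5,0)C(3,2)/C(8,2) = 3/28; then P = C(4,2)/C(13,2) = 1/13
  1 yellow: C(5,1)C(3,1)/C(8,2) = 15/28; then P = C(5,2)/C(13,2) = 5/39
  2 yellow: C(5,2)C(3,0)/C(8,2) = 5/14; then P = C(6,2)/C(13,2) = 5/26
P(both yellow) = 53/364 ≈ 0.1456.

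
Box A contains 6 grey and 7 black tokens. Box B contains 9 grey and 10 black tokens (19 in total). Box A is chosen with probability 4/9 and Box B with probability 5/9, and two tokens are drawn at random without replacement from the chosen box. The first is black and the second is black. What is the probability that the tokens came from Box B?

325/591

P(E | Box A) = 7/26; P(E | Box B) = 5/19.
P(E) = 4/9·7/26 + 5/9·5/19 = 197/741.
By Bayes' rule, P(Box B | E) = 25/171 / 197/741 = 325/591 ≈ 0.5499.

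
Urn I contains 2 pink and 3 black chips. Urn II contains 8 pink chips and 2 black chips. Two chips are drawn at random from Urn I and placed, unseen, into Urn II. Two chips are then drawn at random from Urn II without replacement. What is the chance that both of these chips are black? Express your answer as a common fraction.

Condition on how many of the transferred chips are black (from Urn I: 3 black of 5; then Urn II has 12 total).
  0 black: C(3,0)C(2,2)/C(5,2) = 1/10; then P = C(2,2)/C(12,2) = 1/66
  1 black: C(3,1)C(2,1)/C(5,2) = 3/5; then P = C(3,2)/C(12,2) = 1/22
  2 black: C(3,2)C(2,0)/C(5,2) = 3/10; then P = C(4,2)/C(12,2) = 1/11
P(both black) = 37/660 ≈ 0.0561.

37/660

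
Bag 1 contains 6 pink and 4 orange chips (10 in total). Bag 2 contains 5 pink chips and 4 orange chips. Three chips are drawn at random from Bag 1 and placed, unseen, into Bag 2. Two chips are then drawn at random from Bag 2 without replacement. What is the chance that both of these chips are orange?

28/165

Condition on how many of the transferred chips are orange (from Bag 1: 4 orange of 10; then Bag 2 has 12 total).
  0 orange: C(4,0)C(6,3)/C(10,3) = 1/6; then P = C(4,2)/C(12,2) = 1/11
  1 orange: C(4,1)C(6,2)/C(10,3) = 1/2; then P = C(5,2)/C(12,2) = 5/33
  2 orange: C(4,2)C(6,1)/C(10,3) = 3/10; then P = C(6,2)/C(12,2) = 5/22
  3 orange: C(4,3)C(6,0)/C(10,3) = 1/30; then P = C(7,2)/C(12,2) = 7/22
P(both orange) = 28/165 ≈ 0.1697.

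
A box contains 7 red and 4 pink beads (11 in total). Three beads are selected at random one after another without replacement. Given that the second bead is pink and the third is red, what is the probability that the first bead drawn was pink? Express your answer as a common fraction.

P(first=pink and the second bead is pink and the third is red) = (4/11)·(3/10)·(7/9) = 14/165.
P(E) = Σ over first color = 28/165 + 14/165 = 14/55.
By Bayes, P(first=pink | E) = 14/165 / 14/55 = 1/3 ≈ 0.3333.

1/3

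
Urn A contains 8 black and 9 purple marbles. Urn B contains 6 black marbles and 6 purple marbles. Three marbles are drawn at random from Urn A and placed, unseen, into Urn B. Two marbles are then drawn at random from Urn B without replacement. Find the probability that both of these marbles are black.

39/170

Condition on how many of the transferred marbles are black (from Urn A: 8 black of 17; then Urn B has 15 total).
  0 black: C(8,0)C(9,3)/C(17,3) = 21/170; then P = C(6,2)/C(15,2) = 1/7
  1 black: C(8,1)C(9,2)/C(17,3) = 36/85; then P = C(7,2)/C(15,2) = 1/5
  2 black: C(8,2)C(9,1)/C(17,3) = 63/170; then P = C(8,2)/C(15,2) = 4/15
  3 black: C(8,3)C(9,0)/C(17,3) = 7/85; then P = C(9,2)/C(15,2) = 12/35
P(both black) = 39/170 ≈ 0.2294.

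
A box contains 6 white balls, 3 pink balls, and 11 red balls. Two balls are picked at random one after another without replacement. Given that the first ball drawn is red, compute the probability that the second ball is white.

6/19

After removing 1 red, the box has 6 white out of 19 remaining.
P(second is white | given) = 6/19 ≈ 0.3158.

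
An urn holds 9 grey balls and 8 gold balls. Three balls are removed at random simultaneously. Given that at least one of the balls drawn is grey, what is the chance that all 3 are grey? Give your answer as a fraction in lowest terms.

7/52

P(all 3 grey) = C(9,3)/C(17,3) = 21/170; P(at least one grey) = 1 − C(8,3)/C(17,3) = 78/85.
Since 'all 3 grey' ⊆ 'at least one grey', P(all 3 | at least one) = 21/170 / 78/85 = 7/52 ≈ 0.1346.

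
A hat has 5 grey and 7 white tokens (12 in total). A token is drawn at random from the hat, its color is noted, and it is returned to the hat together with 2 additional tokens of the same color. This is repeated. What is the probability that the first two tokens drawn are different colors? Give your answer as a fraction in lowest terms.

5/12

Either white then grey, or grey then white; after the first draw the total is 14.
P = (7/12)·(5/14) + (5/12)·(7/14) = 5/12 ≈ 0.4167.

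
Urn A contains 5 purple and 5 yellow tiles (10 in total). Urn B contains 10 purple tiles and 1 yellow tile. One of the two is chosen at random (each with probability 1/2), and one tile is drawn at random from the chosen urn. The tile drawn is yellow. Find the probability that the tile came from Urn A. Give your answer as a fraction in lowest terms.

P(yellow | Urn A) = 1/2; P(yellow | Urn B) = 1/11.
P(yellow) = 1/2·1/2 + 1/2·1/11 = 13/44.
By Bayes' rule, P(Urn A | yellow) = 1/4 / 13/44 = 11/13 ≈ 0.8462.

11/13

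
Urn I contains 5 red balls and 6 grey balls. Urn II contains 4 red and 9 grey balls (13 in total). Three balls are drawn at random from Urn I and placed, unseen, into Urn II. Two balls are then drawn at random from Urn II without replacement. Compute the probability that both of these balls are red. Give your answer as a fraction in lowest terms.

1/10

Condition on how many of the transferred balls are red (from Urn I: 5 red of 11; then Urn II has 16 total).
  0 red: C(5,0)C(6,3)/C(11,3) = 4/33; then P = C(4,2)/C(16,2) = 1/20
  1 red: C(5,1)C(6,2)/C(11,3) = 5/11; then P = C(5,2)/C(16,2) = 1/12
  2 red: C(5,2)C(6,1)/C(11,3) = 4/11; then P = C(6,2)/C(16,2) = 1/8
  3 red: C(5,3)C(6,0)/C(11,3) = 2/33; then P = C(7,2)/C(16,2) = 7/40
P(both red) = 1/10 ≈ 0.1000.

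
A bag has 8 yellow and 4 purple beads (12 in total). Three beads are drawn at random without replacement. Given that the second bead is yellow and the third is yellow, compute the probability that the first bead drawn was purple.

2/5

P(first=purple and the second bead is yellow and the third is yellow) = (4/12)·(8/11)·(7/10) = 28/165.
P(E) = Σ over first color = 14/55 + 28/165 = 14/33.
By Bayes, P(first=purple | E) = 28/165 / 14/33 = 2/5 ≈ 0.4000.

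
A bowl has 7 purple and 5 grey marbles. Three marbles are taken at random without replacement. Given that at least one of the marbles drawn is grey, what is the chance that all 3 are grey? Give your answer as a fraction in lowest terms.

P(all 3 grey) = C(5,3)/C(12,3) = 1/22; P(at least one grey) = 1 − C(7,3)/C(12,3) = 37/44.
Since 'all 3 grey' ⊆ 'at least one grey', P(all 3 | at least one) = 1/22 / 37/44 = 2/37 ≈ 0.0541.

2/37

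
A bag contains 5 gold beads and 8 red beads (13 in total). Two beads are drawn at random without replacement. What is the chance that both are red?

14/39

Multiply the conditional probability of each draw in order, without replacement, so each draw removes one from its color and from the total.
P = (8/13) · (7/12) = 14/39 ≈ 0.3590.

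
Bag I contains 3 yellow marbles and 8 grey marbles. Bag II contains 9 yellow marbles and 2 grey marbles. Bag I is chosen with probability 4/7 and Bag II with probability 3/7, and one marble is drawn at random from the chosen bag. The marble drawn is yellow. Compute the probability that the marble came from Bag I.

P(yellow | Bag I) = 3/11; P(yellow | Bag II) = 9/11.
P(yellow) = 4/7·3/11 + 3/7·9/11 = 39/77.
By Bayes' rule, P(Bag I | yellow) = 12/77 / 39/77 = 4/13 ≈ 0.3077.

4/13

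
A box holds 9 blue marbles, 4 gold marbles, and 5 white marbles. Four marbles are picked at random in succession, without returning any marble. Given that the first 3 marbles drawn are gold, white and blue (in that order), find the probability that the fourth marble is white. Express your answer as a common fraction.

After removing 1 blue, 1 gold, 1 white, the box has 4 white out of 15 remaining.
P(fourth is white | given) = 4/15 ≈ 0.2667.

4/15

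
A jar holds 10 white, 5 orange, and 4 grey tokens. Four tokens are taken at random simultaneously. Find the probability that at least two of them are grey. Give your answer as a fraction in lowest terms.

691/3876

Sum the hypergeometric tail for j = 2,…,4 grey tokens.
Favorable = C(4,2)·C(15,2) + C(4,3)·C(15,1) + C(4,4)·C(15,0) = 691; total = C(19,4) = 3876.
P = 691/3876 = 691/3876 ≈ 0.1783.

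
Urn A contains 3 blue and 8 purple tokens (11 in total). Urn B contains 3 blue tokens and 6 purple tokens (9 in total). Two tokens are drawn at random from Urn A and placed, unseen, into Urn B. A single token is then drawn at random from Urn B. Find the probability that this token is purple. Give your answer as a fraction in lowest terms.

Condition on how many of the transferred tokens are purple (from Urn A: 8 purple of 11; then Urn B has 11 total).
  0 purple: C(8,0)C(3,2)/C(11,2) = 3/55; then P = 6/11
  1 purple: C(8,1)C(3,1)/C(11,2) = 24/55; then P = 7/11
  2 purple: C(8,2)C(3,0)/C(11,2) = 28/55; then P = 8/11
P(purple from Urn B) = 82/121 ≈ 0.6777.

82/121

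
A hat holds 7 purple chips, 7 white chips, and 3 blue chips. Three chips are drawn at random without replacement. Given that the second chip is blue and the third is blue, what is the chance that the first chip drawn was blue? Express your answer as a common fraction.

1/15

P(first=blue and the second chip is blue and the third is blue) = (3/17)·(2/16)·(1/15) = 1/680.
P(E) = Σ over first color = 7/680 + 7/680 + 1/680 = 3/136.
By Bayes, P(first=blue | E) = 1/680 / 3/136 = 1/15 ≈ 0.0667.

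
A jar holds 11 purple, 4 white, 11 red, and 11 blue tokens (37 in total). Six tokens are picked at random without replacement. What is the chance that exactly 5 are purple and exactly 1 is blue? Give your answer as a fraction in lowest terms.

11/5032

Unordered draws without replacement: count favorable combinations over C(37,6).
Favorable = C(11,5) · C(4,0) · C(11,0) · C(11,1) = 5082; total = C(37,6) = 2324784.
P = 5082/2324784 = 11/5032 ≈ 0.0022.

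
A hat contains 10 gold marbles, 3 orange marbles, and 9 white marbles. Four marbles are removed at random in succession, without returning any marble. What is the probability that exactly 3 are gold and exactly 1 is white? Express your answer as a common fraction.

216/1463

Unordered draws without replacement: count favorable combinations over C(22,4).
Favorable = C(10,3) · C(3,0) · C(9,1) = 1080; total = C(22,4) = 7315.
P = 1080/7315 = 216/1463 ≈ 0.1476.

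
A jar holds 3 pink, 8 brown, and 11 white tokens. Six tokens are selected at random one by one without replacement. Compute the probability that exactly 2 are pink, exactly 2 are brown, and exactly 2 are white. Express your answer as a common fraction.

20/323

Unordered draws without replacement: count favorable combinations over C(22,6).
Favorable = C(3,2) · C(8,2) · C(11,2) = 4620; total = C(22,6) = 74613.
P = 4620/74613 = 20/323 ≈ 0.0619.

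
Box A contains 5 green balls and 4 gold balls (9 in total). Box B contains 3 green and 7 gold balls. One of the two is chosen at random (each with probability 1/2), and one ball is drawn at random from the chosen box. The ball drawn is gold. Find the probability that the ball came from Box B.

P(gold | Box A) = 4/9; P(gold | Box B) = 7/10.
P(gold) = 1/2·4/9 + 1/2·7/10 = 103/180.
By Bayes' rule, P(Box B | gold) = 7/20 / 103/180 = 63/103 ≈ 0.6117.

63/103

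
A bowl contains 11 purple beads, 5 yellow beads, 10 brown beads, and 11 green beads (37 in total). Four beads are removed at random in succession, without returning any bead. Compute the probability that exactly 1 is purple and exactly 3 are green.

Unordered draws without replacement: count favorable combinations over C(37,4).
Favorable = C(11,1) · C(5,0) · C(10,0) · C(11,3) = 1815; total = C(37,4) = 66045.
P = 1815/66045 = 121/4403 ≈ 0.0275.

121/4403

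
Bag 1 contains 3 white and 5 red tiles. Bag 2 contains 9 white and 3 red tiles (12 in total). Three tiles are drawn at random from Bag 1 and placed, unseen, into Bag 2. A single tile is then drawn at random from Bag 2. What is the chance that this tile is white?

Condition on how many of the transferred tiles are white (from Bag 1: 3 white of 8; then Bag 2 has 15 total).
  0 white: C(3,0)C(5,3)/C(8,3) = 5/28; then P = 9/15
  1 white: C(3,1)C(5,2)/C(8,3) = 15/28; then P = 10/15
  2 white: C(3,2)C(5,1)/C(8,3) = 15/56; then P = 11/15
  3 white: C(3,3)C(5,0)/C(8,3) = 1/56; then P = 12/15
P(white from Bag 2) = 27/40 ≈ 0.6750.

27/40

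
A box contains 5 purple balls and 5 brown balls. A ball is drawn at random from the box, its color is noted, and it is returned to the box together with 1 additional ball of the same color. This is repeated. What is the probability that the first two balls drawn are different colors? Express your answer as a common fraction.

Either purple then brown, or brown then purple; after the first draw the total is 11.
P = (5/10)·(5/11) + (5/10)·(5/11) = 5/11 ≈ 0.4545.

5/11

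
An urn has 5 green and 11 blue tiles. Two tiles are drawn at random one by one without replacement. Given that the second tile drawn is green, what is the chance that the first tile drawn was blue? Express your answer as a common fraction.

11/15

P(first=blue and the second tile drawn is green) = (11/16)·(5/15) = 11/48.
P(the second tile drawn is green) = Σ over first color = 1/12 + 11/48 = 5/16.
By Bayes, P(first=blue | the second tile drawn is green) = 11/48 / 5/16 = 11/15 ≈ 0.7333.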